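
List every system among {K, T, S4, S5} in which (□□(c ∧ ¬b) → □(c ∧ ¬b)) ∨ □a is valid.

T-tableau for the negation ¬((□□(c ∧ ¬b) → □(c ∧ ¬b)) ∨ □a):
1. ¬((□□(c ∧ ¬b) → □(c ∧ ¬b)) ∨ □a), 0
2. ¬(□□(c ∧ ¬b) → □(c ∧ ¬b)), 0   [¬∨-rule on 1]
3. ¬□a, 0   [¬∨-rule on 1]
4. □□(c ∧ ¬b), 0   [¬→-rule on 2]
5. ¬□(c ∧ ¬b), 0   [¬→-rule on 2]
6. □(c ∧ ¬b), 0   [□-rule on 4 via 0R0]
7. c ∧ ¬b, 0   [□-rule on 6 via 0R0]
8. c, 0   [∧-rule on 7]
9. ¬b, 0   [∧-rule on 7]
10. ¬a, 1   [¬□-rule on 3: fresh world 1, 0R1]
11. □(c ∧ ¬b), 1   [□-rule on 4 via 0R1]
12. c ∧ ¬b, 1   [□-rule on 6 via 0R1]
13. c, 1   [∧-rule on 12]
14. ¬b, 1   [∧-rule on 12]
15. ¬(c ∧ ¬b), 2   [¬□-rule on 5: fresh world 2, 0R2]
16. □(c ∧ ¬b), 2   [□-rule on 4 via 0R2]
17. c ∧ ¬b, 2   [□-rule on 6 via 0R2]
18. c, 2   [∧-rule on 17]
19. ¬b, 2   [∧-rule on 17]
20. b, 2   [¬∧-rule on 15 (branches; this branch)]
Accessibility: 0R0, 0R1, 0R2, 1R1, 2R2
Branch closes: b and ¬b both at 2.
Every branch closes (one shown): valid in T, hence also in S4, S5 (every theorem of T is a theorem of S4 and S5).
K-tableau for the negation ¬((□□(c ∧ ¬b) → □(c ∧ ¬b)) ∨ □a):
1. ¬((□□(c ∧ ¬b) → □(c ∧ ¬b)) ∨ □a), 0
2. ¬(□□(c ∧ ¬b) → □(c ∧ ¬b)), 0   [¬∨-rule on 1]
3. ¬□a, 0   [¬∨-rule on 1]
4. □□(c ∧ ¬b), 0   [¬→-rule on 2]
5. ¬□(c ∧ ¬b), 0   [¬→-rule on 2]
6. ¬a, 1   [¬□-rule on 3: fresh world 1, 0R1]
7. □(c ∧ ¬b), 1   [□-rule on 4 via 0R1]
8. ¬(c ∧ ¬b), 2   [¬□-rule on 5: fresh world 2, 0R2]
9. □(c ∧ ¬b), 2   [□-rule on 4 via 0R2]
10. b, 2   [¬∧-rule on 8 (branches; this branch)]
Accessibility: 0R1, 0R2
Complete open branch: countermodel on a K-frame, so not valid in K.

T, S4, S5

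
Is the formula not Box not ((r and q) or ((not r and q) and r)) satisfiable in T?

Yes, satisfiable

1. not Box not ((r and q) or ((not r and q) and r)), 0
2. (r and q) or ((not r and q) and r), 1
3. r and q, 1
4. r, 1
5. q, 1
Accessibility: 0R0, 0R1, 1R1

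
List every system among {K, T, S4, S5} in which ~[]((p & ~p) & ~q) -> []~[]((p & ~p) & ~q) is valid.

T, S4, S5

K-tableau for the negation ~(~[]((p & ~p) & ~q) -> []~[]((p & ~p) & ~q)):
1. ~(~[]((p & ~p) & ~q) -> []~[]((p & ~p) & ~q)), 0
2. ~[]((p & ~p) & ~q), 0   [~->-rule on 1]
3. ~[]~[]((p & ~p) & ~q), 0   [~->-rule on 1]
4. ~((p & ~p) & ~q), 1   [~[]-rule on 2: fresh world 1, 0R1]
5. q, 1   [~&-rule on 4 (branches; this branch)]
6. []((p & ~p) & ~q), 2   [~[]-rule on 3: fresh world 2, 0R2]
Accessibility: 0R1, 0R2
Complete open branch: countermodel on a K-frame, so not valid in K.
T-tableau for the negation ~(~[]((p & ~p) & ~q) -> []~[]((p & ~p) & ~q)):
1. ~(~[]((p & ~p) & ~q) -> []~[]((p & ~p) & ~q)), 0
2. ~[]((p & ~p) & ~q), 0   [~->-rule on 1]
3. ~[]~[]((p & ~p) & ~q), 0   [~->-rule on 1]
4. ~((p & ~p) & ~q), 1   [~[]-rule on 2: fresh world 1, 0R1]
5. ~(p & ~p), 1   [~&-rule on 4 (branches; this branch)]
6. p, 1   [~&-rule on 5 (branches; this branch)]
7. []((p & ~p) & ~q), 2   [~[]-rule on 3: fresh world 2, 0R2]
8. (p & ~p) & ~q, 2   [[]-rule on 7 via 2R2]
9. p & ~p, 2   [&-rule on 8]
10. ~q, 2   [&-rule on 8]
11. p, 2   [&-rule on 9]
12. ~p, 2   [&-rule on 9]
Accessibility: 0R0, 0R1, 0R2, 1R1, 2R2
Branch closes: p and ~p both at 2.
Every branch closes (one shown): valid in T, hence also in S4, S5 (every theorem of T is a theorem of S4 and S5).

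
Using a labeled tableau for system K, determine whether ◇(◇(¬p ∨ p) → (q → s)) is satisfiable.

1. ◇(◇(¬p ∨ p) → (q → s)), u
2. ◇(¬p ∨ p) → (q → s), v   [◇-rule on 1: fresh world v, uRv]
3. q → s, v   [→-rule on 2 (branches; this branch)]
4. s, v   [→-rule on 3 (branches; this branch)]
Accessibility: uRv

Satisfiable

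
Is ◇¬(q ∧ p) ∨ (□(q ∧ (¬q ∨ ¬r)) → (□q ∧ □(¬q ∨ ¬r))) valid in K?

Yes, valid

Tableau for the negation ¬(◇¬(q ∧ p) ∨ (□(q ∧ (¬q ∨ ¬r)) → (□q ∧ □(¬q ∨ ¬r)))):
1. ¬(◇¬(q ∧ p) ∨ (□(q ∧ (¬q ∨ ¬r)) → (□q ∧ □(¬q ∨ ¬r)))), w0
2. ¬◇¬(q ∧ p), w0
3. ¬(□(q ∧ (¬q ∨ ¬r)) → (□q ∧ □(¬q ∨ ¬r))), w0
4. □(q ∧ (¬q ∨ ¬r)), w0
5. ¬(□q ∧ □(¬q ∨ ¬r)), w0
6. ¬□(¬q ∨ ¬r), w0
7. ¬(¬q ∨ ¬r), w1
8. q, w1
9. r, w1
10. q ∧ p, w1
11. p, w1
12. q ∧ (¬q ∨ ¬r), w1
13. ¬q ∨ ¬r, w1
14. ¬r, w1
Accessibility: w0Rw1
Branch closes: r and ¬r both at w1.
Every branch of the negation's tableau closes; the branch above is one of them.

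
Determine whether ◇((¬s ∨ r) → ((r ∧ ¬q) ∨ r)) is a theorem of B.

Tableau for the negation ¬◇((¬s ∨ r) → ((r ∧ ¬q) ∨ r)):
1. ¬◇((¬s ∨ r) → ((r ∧ ¬q) ∨ r)), u
2. ¬((¬s ∨ r) → ((r ∧ ¬q) ∨ r)), u
3. ¬s ∨ r, u
4. ¬((r ∧ ¬q) ∨ r), u
5. ¬(r ∧ ¬q), u
6. ¬r, u
7. ¬s, u
8. q, u
Accessibility: uRu
The negation has an open branch (countermodel exists).

No, not valid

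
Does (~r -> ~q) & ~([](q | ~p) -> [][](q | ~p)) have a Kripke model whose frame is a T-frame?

Satisfiable (open branch found)

1. (~r -> ~q) & ~([](q | ~p) -> [][](q | ~p)), w0
2. ~r -> ~q, w0
3. ~([](q | ~p) -> [][](q | ~p)), w0
4. [](q | ~p), w0
5. ~[][](q | ~p), w0
6. q | ~p, w0
7. ~q, w0
8. ~p, w0
9. ~[](q | ~p), w1
10. q | ~p, w1
11. ~p, w1
12. ~(q | ~p), w2
13. ~q, w2
14. p, w2
Accessibility: w0Rw0, w0Rw1, w1Rw1, w1Rw2, w2Rw2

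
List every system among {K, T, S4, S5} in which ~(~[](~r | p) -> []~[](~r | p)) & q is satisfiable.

K, T, S4

S4-tableau for the formula:
1. ~(~[](~r | p) -> []~[](~r | p)) & q, u
2. ~(~[](~r | p) -> []~[](~r | p)), u
3. q, u
4. ~[](~r | p), u
5. ~[]~[](~r | p), u
6. ~(~r | p), v
7. r, v
8. ~p, v
9. [](~r | p), w
10. ~r | p, w
11. p, w
Accessibility: uRu, uRv, uRw, vRv, wRw
Complete open branch: satisfiable in S4, hence also in K, T (this S4-model is also a K-model and a T-model).
S5-tableau for the formula:
1. ~(~[](~r | p) -> []~[](~r | p)) & q, u
2. ~(~[](~r | p) -> []~[](~r | p)), u
3. q, u
4. ~[](~r | p), u
5. ~[]~[](~r | p), u
6. ~(~r | p), v
7. r, v
8. ~p, v
9. [](~r | p), w
10. ~r | p, u
11. ~r | p, v
12. ~r | p, w
13. p, u
14. p, v
Accessibility: uRu, uRv, uRw, vRu, vRv, vRw, wRu, wRv, wRw
Branch closes: p and ~p both at v.
Every branch closes (one shown): unsatisfiable in S5.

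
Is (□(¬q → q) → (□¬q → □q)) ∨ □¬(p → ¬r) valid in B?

Tableau for the negation ¬((□(¬q → q) → (□¬q → □q)) ∨ □¬(p → ¬r)):
1. ¬((□(¬q → q) → (□¬q → □q)) ∨ □¬(p → ¬r)), w0
2. ¬(□(¬q → q) → (□¬q → □q)), w0
3. ¬□¬(p → ¬r), w0
4. □(¬q → q), w0
5. ¬(□¬q → □q), w0
6. □¬q, w0
7. ¬□q, w0
8. ¬q → q, w0
9. ¬q, w0
10. q, w0
Accessibility: w0Rw0
Branch closes: q and ¬q both at w0.
All branches of the negation close; one closing branch shown above.

Yes, valid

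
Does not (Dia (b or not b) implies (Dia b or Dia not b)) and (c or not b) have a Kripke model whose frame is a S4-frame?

1. not (Dia (b or not b) implies (Dia b or Dia not b)) and (c or not b), u
2. not (Dia (b or not b) implies (Dia b or Dia not b)), u   [and-rule on 1]
3. c or not b, u   [and-rule on 1]
4. Dia (b or not b), u   [neg-implies-rule on 2]
5. not (Dia b or Dia not b), u   [neg-implies-rule on 2]
6. not Dia b, u   [neg-or-rule on 5]
7. not Dia not b, u   [neg-or-rule on 5]
8. not b, u   [neg-Dia-rule on 6 via uRu]
9. b, u   [neg-Dia-rule on 7 via uRu]
Accessibility: uRu
Branch closes: b and not b both at u.
Every branch closes; the branch above is one of them.

Unsatisfiable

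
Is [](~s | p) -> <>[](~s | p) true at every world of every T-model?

Tableau for the negation ~([](~s | p) -> <>[](~s | p)):
1. ~([](~s | p) -> <>[](~s | p)), u
2. [](~s | p), u   [~->-rule on 1]
3. ~<>[](~s | p), u   [~->-rule on 1]
4. ~s | p, u   [[]-rule on 2 via uRu]
5. ~[](~s | p), u   [~<>-rule on 3 via uRu]
6. p, u   [|-rule on 4 (branches; this branch)]
7. ~(~s | p), v   [~[]-rule on 5: fresh world v, uRv]
8. s, v   [~|-rule on 7]
9. ~p, v   [~|-rule on 7]
10. ~s | p, v   [[]-rule on 2 via uRv]
11. ~[](~s | p), v   [~<>-rule on 3 via uRv]
12. p, v   [|-rule on 10 (branches; this branch)]
Accessibility: uRu, uRv, vRv
Branch closes: p and ~p both at v.
All branches of the negation close; one closing branch shown above.

Valid in T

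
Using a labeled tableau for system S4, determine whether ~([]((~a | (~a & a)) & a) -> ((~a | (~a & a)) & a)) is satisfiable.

Unsatisfiable

1. ~([]((~a | (~a & a)) & a) -> ((~a | (~a & a)) & a)), w0
2. []((~a | (~a & a)) & a), w0   [~->-rule on 1]
3. ~((~a | (~a & a)) & a), w0   [~->-rule on 1]
4. (~a | (~a & a)) & a, w0   [[]-rule on 2 via w0Rw0]
5. ~a | (~a & a), w0   [&-rule on 4]
6. a, w0   [&-rule on 4]
7. ~(~a | (~a & a)), w0   [~&-rule on 3 (branches; this branch)]
8. ~(~a & a), w0   [~|-rule on 7]
9. ~a & a, w0   [|-rule on 5 (branches; this branch)]
10. ~a, w0   [&-rule on 9]
Accessibility: w0Rw0
Branch closes: a and ~a both at w0.
Every branch closes; the branch above is one of them.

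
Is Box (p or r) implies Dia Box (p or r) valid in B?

Tableau for the negation not (Box (p or r) implies Dia Box (p or r)):
1. not (Box (p or r) implies Dia Box (p or r)), u
2. Box (p or r), u
3. not Dia Box (p or r), u
4. p or r, u
5. not Box (p or r), u
6. r, u
7. not (p or r), v
8. not p, v
9. not r, v
10. p or r, v
11. not Box (p or r), v
12. r, v
Accessibility: uRu, uRv, vRu, vRv
Branch closes: r and not r both at v.
All branches of the negation close; one closing branch shown above.

Valid in B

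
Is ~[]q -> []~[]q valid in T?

Not valid

Tableau for the negation ~(~[]q -> []~[]q):
1. ~(~[]q -> []~[]q), 0
2. ~[]q, 0   [~->-rule on 1]
3. ~[]~[]q, 0   [~->-rule on 1]
4. ~q, 1   [~[]-rule on 2: fresh world 1, 0R1]
5. []q, 2   [~[]-rule on 3: fresh world 2, 0R2]
6. q, 2   [[]-rule on 5 via 2R2]
Accessibility: 0R0, 0R1, 0R2, 1R1, 2R2
The negation has an open branch (countermodel exists).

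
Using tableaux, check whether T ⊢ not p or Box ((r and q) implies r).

Yes, valid

Tableau for the negation not (not p or Box ((r and q) implies r)):
1. not (not p or Box ((r and q) implies r)), w0
2. p, w0   [neg-or-rule on 1]
3. not Box ((r and q) implies r), w0   [neg-or-rule on 1]
4. not ((r and q) implies r), w1   [neg-Box-rule on 3: fresh world w1, w0Rw1]
5. r and q, w1   [neg-implies-rule on 4]
6. not r, w1   [neg-implies-rule on 4]
7. r, w1   [and-rule on 5]
8. q, w1   [and-rule on 5]
Accessibility: w0Rw0, w0Rw1, w1Rw1
Branch closes: r and not r both at w1.
Every branch of the negation's tableau closes; the branch above is one of them.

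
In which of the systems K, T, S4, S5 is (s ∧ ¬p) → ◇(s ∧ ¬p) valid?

T, S4, S5

K-tableau for the negation ¬((s ∧ ¬p) → ◇(s ∧ ¬p)):
1. ¬((s ∧ ¬p) → ◇(s ∧ ¬p)), w0
2. s ∧ ¬p, w0
3. ¬◇(s ∧ ¬p), w0
4. s, w0
5. ¬p, w0
Complete open branch: countermodel on a K-frame, so not valid in K.
T-tableau for the negation ¬((s ∧ ¬p) → ◇(s ∧ ¬p)):
1. ¬((s ∧ ¬p) → ◇(s ∧ ¬p)), w0
2. s ∧ ¬p, w0
3. ¬◇(s ∧ ¬p), w0
4. s, w0
5. ¬p, w0
6. ¬(s ∧ ¬p), w0
7. p, w0
Accessibility: w0Rw0
Branch closes: p and ¬p both at w0.
Every branch closes (one shown): valid in T, hence also in S4, S5 (every theorem of T is a theorem of S4 and S5).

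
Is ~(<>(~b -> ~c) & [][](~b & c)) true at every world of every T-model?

Valid in T

Tableau for the negation <>(~b -> ~c) & [][](~b & c):
1. <>(~b -> ~c) & [][](~b & c), 0
2. <>(~b -> ~c), 0
3. [][](~b & c), 0
4. [](~b & c), 0
5. ~b & c, 0
6. ~b, 0
7. c, 0
8. ~b -> ~c, 1
9. [](~b & c), 1
10. ~b & c, 1
11. ~b, 1
12. c, 1
13. ~c, 1
Accessibility: 0R0, 0R1, 1R1
Branch closes: c and ~c both at 1.
Every branch of the negation's tableau closes; the branch above is one of them.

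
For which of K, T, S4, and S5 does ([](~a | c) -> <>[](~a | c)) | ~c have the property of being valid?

T, S4, S5

T-tableau for the negation ~(([](~a | c) -> <>[](~a | c)) | ~c):
1. ~(([](~a | c) -> <>[](~a | c)) | ~c), 0
2. ~([](~a | c) -> <>[](~a | c)), 0
3. c, 0
4. [](~a | c), 0
5. ~<>[](~a | c), 0
6. ~a | c, 0
7. ~[](~a | c), 0
8. ~(~a | c), 1
9. a, 1
10. ~c, 1
11. ~a | c, 1
12. ~[](~a | c), 1
13. c, 1
Accessibility: 0R0, 0R1, 1R1
Branch closes: c and ~c both at 1.
Every branch closes (one shown): valid in T, hence also in S4, S5 (every theorem of T is a theorem of S4 and S5).
K-tableau for the negation ~(([](~a | c) -> <>[](~a | c)) | ~c):
1. ~(([](~a | c) -> <>[](~a | c)) | ~c), 0
2. ~([](~a | c) -> <>[](~a | c)), 0
3. c, 0
4. [](~a | c), 0
5. ~<>[](~a | c), 0
Complete open branch: countermodel on a K-frame, so not valid in K.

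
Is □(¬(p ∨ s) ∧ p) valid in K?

Tableau for the negation ¬□(¬(p ∨ s) ∧ p):
1. ¬□(¬(p ∨ s) ∧ p), w0
2. ¬(¬(p ∨ s) ∧ p), w1
3. ¬p, w1
Accessibility: w0Rw1
The negation has an open branch (countermodel exists).

Invalid (countermodel exists)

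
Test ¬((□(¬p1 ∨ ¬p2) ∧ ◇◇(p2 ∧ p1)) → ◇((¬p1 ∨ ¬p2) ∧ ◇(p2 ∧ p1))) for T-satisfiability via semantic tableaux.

1. ¬((□(¬p1 ∨ ¬p2) ∧ ◇◇(p2 ∧ p1)) → ◇((¬p1 ∨ ¬p2) ∧ ◇(p2 ∧ p1))), 0
2. □(¬p1 ∨ ¬p2) ∧ ◇◇(p2 ∧ p1), 0
3. ¬◇((¬p1 ∨ ¬p2) ∧ ◇(p2 ∧ p1)), 0
4. □(¬p1 ∨ ¬p2), 0
5. ◇◇(p2 ∧ p1), 0
6. ¬((¬p1 ∨ ¬p2) ∧ ◇(p2 ∧ p1)), 0
7. ¬p1 ∨ ¬p2, 0
8. ¬◇(p2 ∧ p1), 0
9. ¬(p2 ∧ p1), 0
10. ¬p2, 0
11. ¬p1, 0
12. ◇(p2 ∧ p1), 1
13. ¬((¬p1 ∨ ¬p2) ∧ ◇(p2 ∧ p1)), 1
14. ¬p1 ∨ ¬p2, 1
15. ¬(p2 ∧ p1), 1
16. ¬◇(p2 ∧ p1), 1
17. ¬p2, 1
18. ¬p1, 1
19. p2 ∧ p1, 2
20. p2, 2
21. p1, 2
22. ¬(p2 ∧ p1), 2
23. ¬p1, 2
Accessibility: 0R0, 0R1, 1R1, 1R2, 2R2
Branch closes: p1 and ¬p1 both at 2.
Every branch closes; the branch above is one of them.

Unsatisfiable (every branch closes)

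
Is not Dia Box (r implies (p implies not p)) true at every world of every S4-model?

Tableau for the negation Dia Box (r implies (p implies not p)):
1. Dia Box (r implies (p implies not p)), w0
2. Box (r implies (p implies not p)), w1
3. r implies (p implies not p), w1
4. p implies not p, w1
5. not p, w1
Accessibility: w0Rw0, w0Rw1, w1Rw1
The negation has an open branch (countermodel exists).

No, not valid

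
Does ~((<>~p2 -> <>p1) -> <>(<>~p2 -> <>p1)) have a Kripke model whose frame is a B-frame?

1. ~((<>~p2 -> <>p1) -> <>(<>~p2 -> <>p1)), 0
2. <>~p2 -> <>p1, 0   [~->-rule on 1]
3. ~<>(<>~p2 -> <>p1), 0   [~->-rule on 1]
4. ~(<>~p2 -> <>p1), 0   [~<>-rule on 3 via 0R0]
5. <>~p2, 0   [~->-rule on 4]
6. ~<>p1, 0   [~->-rule on 4]
7. ~p1, 0   [~<>-rule on 6 via 0R0]
8. <>p1, 0   [->-rule on 2 (branches; this branch)]
9. ~p2, 1   [<>-rule on 5: fresh world 1, 0R1]
10. ~(<>~p2 -> <>p1), 1   [~<>-rule on 3 via 0R1]
11. <>~p2, 1   [~->-rule on 10]
12. ~<>p1, 1   [~->-rule on 10]
13. ~p1, 1   [~<>-rule on 6 via 0R1]
14. p1, 2   [<>-rule on 8: fresh world 2, 0R2]
15. ~(<>~p2 -> <>p1), 2   [~<>-rule on 3 via 0R2]
16. <>~p2, 2   [~->-rule on 15]
17. ~<>p1, 2   [~->-rule on 15]
18. ~p1, 2   [~<>-rule on 6 via 0R2]
Accessibility: 0R0, 0R1, 0R2, 1R0, 1R1, 2R0, 2R2
Branch closes: p1 and ~p1 both at 2.
(One branch shown.) All branches close.

Unsatisfiable (every branch closes)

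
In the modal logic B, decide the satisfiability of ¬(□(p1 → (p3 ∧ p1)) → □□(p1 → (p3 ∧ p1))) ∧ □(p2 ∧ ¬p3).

Satisfiable

1. ¬(□(p1 → (p3 ∧ p1)) → □□(p1 → (p3 ∧ p1))) ∧ □(p2 ∧ ¬p3), w0
2. ¬(□(p1 → (p3 ∧ p1)) → □□(p1 → (p3 ∧ p1))), w0   [∧-rule on 1]
3. □(p2 ∧ ¬p3), w0   [∧-rule on 1]
4. □(p1 → (p3 ∧ p1)), w0   [¬→-rule on 2]
5. ¬□□(p1 → (p3 ∧ p1)), w0   [¬→-rule on 2]
6. p2 ∧ ¬p3, w0   [□-rule on 3 via w0Rw0]
7. p2, w0   [∧-rule on 6]
8. ¬p3, w0   [∧-rule on 6]
9. p1 → (p3 ∧ p1), w0   [□-rule on 4 via w0Rw0]
10. ¬p1, w0   [→-rule on 9 (branches; this branch)]
11. ¬□(p1 → (p3 ∧ p1)), w1   [¬□-rule on 5: fresh world w1, w0Rw1]
12. p2 ∧ ¬p3, w1   [□-rule on 3 via w0Rw1]
13. p2, w1   [∧-rule on 12]
14. ¬p3, w1   [∧-rule on 12]
15. p1 → (p3 ∧ p1), w1   [□-rule on 4 via w0Rw1]
16. ¬p1, w1   [→-rule on 15 (branches; this branch)]
17. ¬(p1 → (p3 ∧ p1)), w2   [¬□-rule on 11: fresh world w2, w1Rw2]
18. p1, w2   [¬→-rule on 17]
19. ¬(p3 ∧ p1), w2   [¬→-rule on 17]
20. ¬p3, w2   [¬∧-rule on 19 (branches; this branch)]
Accessibility: w0Rw0, w0Rw1, w1Rw0, w1Rw1, w1Rw2, w2Rw1, w2Rw2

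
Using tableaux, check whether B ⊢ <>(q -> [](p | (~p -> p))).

Tableau for the negation ~<>(q -> [](p | (~p -> p))):
1. ~<>(q -> [](p | (~p -> p))), 0
2. ~(q -> [](p | (~p -> p))), 0
3. q, 0
4. ~[](p | (~p -> p)), 0
5. ~(p | (~p -> p)), 1
6. ~p, 1
7. ~(~p -> p), 1
8. ~(q -> [](p | (~p -> p))), 1
9. q, 1
10. ~[](p | (~p -> p)), 1
11. ~(p | (~p -> p)), 2
12. ~p, 2
13. ~(~p -> p), 2
Accessibility: 0R0, 0R1, 1R0, 1R1, 1R2, 2R1, 2R2
The negation has an open branch (countermodel exists).

Invalid (countermodel exists)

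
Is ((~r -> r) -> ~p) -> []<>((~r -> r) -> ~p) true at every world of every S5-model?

Tableau for the negation ~(((~r -> r) -> ~p) -> []<>((~r -> r) -> ~p)):
1. ~(((~r -> r) -> ~p) -> []<>((~r -> r) -> ~p)), 0
2. (~r -> r) -> ~p, 0   [~->-rule on 1]
3. ~[]<>((~r -> r) -> ~p), 0   [~->-rule on 1]
4. ~(~r -> r), 0   [->-rule on 2 (branches; this branch)]
5. ~r, 0   [~->-rule on 4]
6. ~<>((~r -> r) -> ~p), 1   [~[]-rule on 3: fresh world 1, 0R1]
7. ~((~r -> r) -> ~p), 0   [~<>-rule on 6 via 1R0]
8. ~r -> r, 0   [~->-rule on 7]
9. p, 0   [~->-rule on 7]
10. ~((~r -> r) -> ~p), 1   [~<>-rule on 6 via 1R1]
11. ~r -> r, 1   [~->-rule on 10]
12. p, 1   [~->-rule on 10]
13. r, 0   [->-rule on 8 (branches; this branch)]
Accessibility: 0R0, 0R1, 1R0, 1R1
Branch closes: r and ~r both at 0.
All branches of the negation close; one closing branch shown above.

Valid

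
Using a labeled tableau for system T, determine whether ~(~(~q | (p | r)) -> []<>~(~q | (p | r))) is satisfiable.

Yes, satisfiable

1. ~(~(~q | (p | r)) -> []<>~(~q | (p | r))), 0
2. ~(~q | (p | r)), 0   [~->-rule on 1]
3. ~[]<>~(~q | (p | r)), 0   [~->-rule on 1]
4. q, 0   [~|-rule on 2]
5. ~(p | r), 0   [~|-rule on 2]
6. ~p, 0   [~|-rule on 5]
7. ~r, 0   [~|-rule on 5]
8. ~<>~(~q | (p | r)), 1   [~[]-rule on 3: fresh world 1, 0R1]
9. ~q | (p | r), 1   [~<>-rule on 8 via 1R1]
10. p | r, 1   [|-rule on 9 (branches; this branch)]
11. r, 1   [|-rule on 10 (branches; this branch)]
Accessibility: 0R0, 0R1, 1R1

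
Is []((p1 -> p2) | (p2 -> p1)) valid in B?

Tableau for the negation ~[]((p1 -> p2) | (p2 -> p1)):
1. ~[]((p1 -> p2) | (p2 -> p1)), 0
2. ~((p1 -> p2) | (p2 -> p1)), 1
3. ~(p1 -> p2), 1
4. ~(p2 -> p1), 1
5. p1, 1
6. ~p2, 1
7. p2, 1
8. ~p1, 1
Accessibility: 0R0, 0R1, 1R0, 1R1
Branch closes: p2 and ~p2 both at 1.
Every branch of the negation's tableau closes; the branch above is one of them.

Yes, valid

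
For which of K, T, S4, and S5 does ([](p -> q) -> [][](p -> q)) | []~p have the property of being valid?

S4, S5

S4-tableau for the negation ~(([](p -> q) -> [][](p -> q)) | []~p):
1. ~(([](p -> q) -> [][](p -> q)) | []~p), w0
2. ~([](p -> q) -> [][](p -> q)), w0   [~|-rule on 1]
3. ~[]~p, w0   [~|-rule on 1]
4. [](p -> q), w0   [~->-rule on 2]
5. ~[][](p -> q), w0   [~->-rule on 2]
6. p -> q, w0   [[]-rule on 4 via w0Rw0]
7. q, w0   [->-rule on 6 (branches; this branch)]
8. p, w1   [~[]-rule on 3: fresh world w1, w0Rw1]
9. p -> q, w1   [[]-rule on 4 via w0Rw1]
10. q, w1   [->-rule on 9 (branches; this branch)]
11. ~[](p -> q), w2   [~[]-rule on 5: fresh world w2, w0Rw2]
12. p -> q, w2   [[]-rule on 4 via w0Rw2]
13. q, w2   [->-rule on 12 (branches; this branch)]
14. ~(p -> q), w3   [~[]-rule on 11: fresh world w3, w2Rw3]
15. p, w3   [~->-rule on 14]
16. ~q, w3   [~->-rule on 14]
17. p -> q, w3   [[]-rule on 4 via w0Rw3]
18. q, w3   [->-rule on 17 (branches; this branch)]
Accessibility: w0Rw0, w0Rw1, w0Rw2, w0Rw3, w1Rw1, w2Rw2, w2Rw3, w3Rw3
Branch closes: q and ~q both at w3.
Every branch closes (one shown): valid in S4, hence also in S5 (every theorem of S4 is a theorem of S5).
T-tableau for the negation ~(([](p -> q) -> [][](p -> q)) | []~p):
1. ~(([](p -> q) -> [][](p -> q)) | []~p), w0
2. ~([](p -> q) -> [][](p -> q)), w0   [~|-rule on 1]
3. ~[]~p, w0   [~|-rule on 1]
4. [](p -> q), w0   [~->-rule on 2]
5. ~[][](p -> q), w0   [~->-rule on 2]
6. p -> q, w0   [[]-rule on 4 via w0Rw0]
7. q, w0   [->-rule on 6 (branches; this branch)]
8. p, w1   [~[]-rule on 3: fresh world w1, w0Rw1]
9. p -> q, w1   [[]-rule on 4 via w0Rw1]
10. q, w1   [->-rule on 9 (branches; this branch)]
11. ~[](p -> q), w2   [~[]-rule on 5: fresh world w2, w0Rw2]
12. p -> q, w2   [[]-rule on 4 via w0Rw2]
13. q, w2   [->-rule on 12 (branches; this branch)]
14. ~(p -> q), w3   [~[]-rule on 11: fresh world w3, w2Rw3]
15. p, w3   [~->-rule on 14]
16. ~q, w3   [~->-rule on 14]
Accessibility: w0Rw0, w0Rw1, w0Rw2, w1Rw1, w2Rw2, w2Rw3, w3Rw3
Complete open branch: countermodel on a T-frame, so not valid in T, nor in K (the same frame is also a K-frame).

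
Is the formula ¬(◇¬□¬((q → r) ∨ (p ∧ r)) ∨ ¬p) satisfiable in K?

Satisfiable

1. ¬(◇¬□¬((q → r) ∨ (p ∧ r)) ∨ ¬p), w0
2. ¬◇¬□¬((q → r) ∨ (p ∧ r)), w0   [¬∨-rule on 1]
3. p, w0   [¬∨-rule on 1]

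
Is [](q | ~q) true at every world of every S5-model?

Valid

Tableau for the negation ~[](q | ~q):
1. ~[](q | ~q), u
2. ~(q | ~q), v
3. ~q, v
4. q, v
Accessibility: uRu, uRv, vRu, vRv
Branch closes: q and ~q both at v.
Every branch of the negation's tableau closes; the branch above is one of them.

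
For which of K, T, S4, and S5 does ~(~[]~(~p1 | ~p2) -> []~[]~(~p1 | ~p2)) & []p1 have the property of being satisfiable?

S5-tableau for the formula:
1. ~(~[]~(~p1 | ~p2) -> []~[]~(~p1 | ~p2)) & []p1, 0
2. ~(~[]~(~p1 | ~p2) -> []~[]~(~p1 | ~p2)), 0
3. []p1, 0
4. ~[]~(~p1 | ~p2), 0
5. ~[]~[]~(~p1 | ~p2), 0
6. p1, 0
7. ~p1 | ~p2, 1
8. p1, 1
9. ~p2, 1
10. []~(~p1 | ~p2), 2
11. p1, 2
12. ~(~p1 | ~p2), 0
13. p2, 0
14. ~(~p1 | ~p2), 1
15. p2, 1
Accessibility: 0R0, 0R1, 0R2, 1R0, 1R1, 1R2, 2R0, 2R1, 2R2
Branch closes: p2 and ~p2 both at 1.
Every branch closes (one shown): unsatisfiable in S5.
S4-tableau for the formula:
1. ~(~[]~(~p1 | ~p2) -> []~[]~(~p1 | ~p2)) & []p1, 0
2. ~(~[]~(~p1 | ~p2) -> []~[]~(~p1 | ~p2)), 0
3. []p1, 0
4. ~[]~(~p1 | ~p2), 0
5. ~[]~[]~(~p1 | ~p2), 0
6. p1, 0
7. ~p1 | ~p2, 1
8. p1, 1
9. ~p2, 1
10. []~(~p1 | ~p2), 2
11. p1, 2
12. ~(~p1 | ~p2), 2
13. p2, 2
Accessibility: 0R0, 0R1, 0R2, 1R1, 2R2
Complete open branch: satisfiable in S4, hence also in K, T (this S4-model is also a K-model and a T-model).

K, T, S4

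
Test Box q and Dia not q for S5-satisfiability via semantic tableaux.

1. Box q and Dia not q, w0
2. Box q, w0   [and-rule on 1]
3. Dia not q, w0   [and-rule on 1]
4. q, w0   [Box-rule on 2 via w0Rw0]
5. not q, w1   [Dia-rule on 3: fresh world w1, w0Rw1]
6. q, w1   [Box-rule on 2 via w0Rw1]
Accessibility: w0Rw0, w0Rw1, w1Rw0, w1Rw1
Branch closes: q and not q both at w1.
All branches of the tableau close; one closing branch shown above.

No, unsatisfiable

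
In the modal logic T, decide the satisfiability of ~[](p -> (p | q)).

1. ~[](p -> (p | q)), u
2. ~(p -> (p | q)), v
3. p, v
4. ~(p | q), v
5. ~p, v
6. ~q, v
Accessibility: uRu, uRv, vRv
Branch closes: p and ~p both at v.
All branches of the tableau close; one closing branch shown above.

No, unsatisfiable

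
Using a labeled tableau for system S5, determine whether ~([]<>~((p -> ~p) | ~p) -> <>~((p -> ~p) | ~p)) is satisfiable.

1. ~([]<>~((p -> ~p) | ~p) -> <>~((p -> ~p) | ~p)), w0
2. []<>~((p -> ~p) | ~p), w0
3. ~<>~((p -> ~p) | ~p), w0
4. <>~((p -> ~p) | ~p), w0
5. (p -> ~p) | ~p, w0
6. p -> ~p, w0
7. ~p, w0
8. ~((p -> ~p) | ~p), w1
9. ~(p -> ~p), w1
10. p, w1
11. <>~((p -> ~p) | ~p), w1
12. (p -> ~p) | ~p, w1
13. p -> ~p, w1
14. ~p, w1
Accessibility: w0Rw0, w0Rw1, w1Rw0, w1Rw1
Branch closes: p and ~p both at w1.
Every branch closes; the branch above is one of them.

No, unsatisfiable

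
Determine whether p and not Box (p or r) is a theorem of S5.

Tableau for the negation not (p and not Box (p or r)):
1. not (p and not Box (p or r)), w0
2. Box (p or r), w0   [neg-and-rule on 1 (branches; this branch)]
3. p or r, w0   [Box-rule on 2 via w0Rw0]
4. r, w0   [or-rule on 3 (branches; this branch)]
Accessibility: w0Rw0
The negation has an open branch (countermodel exists).

Not valid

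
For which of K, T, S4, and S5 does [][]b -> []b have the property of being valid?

T-tableau for the negation ~([][]b -> []b):
1. ~([][]b -> []b), w0
2. [][]b, w0   [~->-rule on 1]
3. ~[]b, w0   [~->-rule on 1]
4. []b, w0   [[]-rule on 2 via w0Rw0]
5. b, w0   [[]-rule on 4 via w0Rw0]
6. ~b, w1   [~[]-rule on 3: fresh world w1, w0Rw1]
7. []b, w1   [[]-rule on 2 via w0Rw1]
8. b, w1   [[]-rule on 4 via w0Rw1]
Accessibility: w0Rw0, w0Rw1, w1Rw1
Branch closes: b and ~b both at w1.
Every branch closes (one shown): valid in T, hence also in S4, S5 (every theorem of T is a theorem of S4 and S5).
K-tableau for the negation ~([][]b -> []b):
1. ~([][]b -> []b), w0
2. [][]b, w0   [~->-rule on 1]
3. ~[]b, w0   [~->-rule on 1]
4. ~b, w1   [~[]-rule on 3: fresh world w1, w0Rw1]
5. []b, w1   [[]-rule on 2 via w0Rw1]
Accessibility: w0Rw1
Complete open branch: countermodel on a K-frame, so not valid in K.

T, S4, S5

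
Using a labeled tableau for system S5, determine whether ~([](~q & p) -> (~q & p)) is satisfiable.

Unsatisfiable (every branch closes)

1. ~([](~q & p) -> (~q & p)), 0
2. [](~q & p), 0   [~->-rule on 1]
3. ~(~q & p), 0   [~->-rule on 1]
4. ~q & p, 0   [[]-rule on 2 via 0R0]
5. ~q, 0   [&-rule on 4]
6. p, 0   [&-rule on 4]
7. ~p, 0   [~&-rule on 3 (branches; this branch)]
Accessibility: 0R0
Branch closes: p and ~p both at 0.
All branches of the tableau close; one closing branch shown above.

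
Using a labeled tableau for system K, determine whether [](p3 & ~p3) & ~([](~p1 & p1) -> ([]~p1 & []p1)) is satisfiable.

Unsatisfiable (every branch closes)

1. [](p3 & ~p3) & ~([](~p1 & p1) -> ([]~p1 & []p1)), w0
2. [](p3 & ~p3), w0
3. ~([](~p1 & p1) -> ([]~p1 & []p1)), w0
4. [](~p1 & p1), w0
5. ~([]~p1 & []p1), w0
6. ~[]p1, w0
7. ~p1, w1
8. p3 & ~p3, w1
9. p3, w1
10. ~p3, w1
Accessibility: w0Rw1
Branch closes: p3 and ~p3 both at w1.
(One branch shown.) All branches close.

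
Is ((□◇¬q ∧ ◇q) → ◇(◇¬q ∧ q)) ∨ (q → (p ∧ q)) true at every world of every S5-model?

Yes, valid

Tableau for the negation ¬(((□◇¬q ∧ ◇q) → ◇(◇¬q ∧ q)) ∨ (q → (p ∧ q))):
1. ¬(((□◇¬q ∧ ◇q) → ◇(◇¬q ∧ q)) ∨ (q → (p ∧ q))), 0
2. ¬((□◇¬q ∧ ◇q) → ◇(◇¬q ∧ q)), 0
3. ¬(q → (p ∧ q)), 0
4. □◇¬q ∧ ◇q, 0
5. ¬◇(◇¬q ∧ q), 0
6. q, 0
7. ¬(p ∧ q), 0
8. □◇¬q, 0
9. ◇q, 0
10. ¬(◇¬q ∧ q), 0
11. ◇¬q, 0
12. ¬p, 0
13. ¬◇¬q, 0
14. q, 1
15. ¬(◇¬q ∧ q), 1
16. ◇¬q, 1
17. ¬◇¬q, 1
18. ¬q, 2
19. ¬(◇¬q ∧ q), 2
20. ◇¬q, 2
21. q, 2
Accessibility: 0R0, 0R1, 0R2, 1R0, 1R1, 1R2, 2R0, 2R1, 2R2
Branch closes: q and ¬q both at 2.
Every branch of the negation's tableau closes; the branch above is one of them.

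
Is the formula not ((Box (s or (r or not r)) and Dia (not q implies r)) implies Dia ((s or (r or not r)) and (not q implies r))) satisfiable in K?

1. not ((Box (s or (r or not r)) and Dia (not q implies r)) implies Dia ((s or (r or not r)) and (not q implies r))), w0
2. Box (s or (r or not r)) and Dia (not q implies r), w0
3. not Dia ((s or (r or not r)) and (not q implies r)), w0
4. Box (s or (r or not r)), w0
5. Dia (not q implies r), w0
6. not q implies r, w1
7. not ((s or (r or not r)) and (not q implies r)), w1
8. s or (r or not r), w1
9. r, w1
10. not (s or (r or not r)), w1
11. not s, w1
12. not (r or not r), w1
13. not r, w1
Accessibility: w0Rw1
Branch closes: r and not r both at w1.
Every branch closes; the branch above is one of them.

Unsatisfiable (every branch closes)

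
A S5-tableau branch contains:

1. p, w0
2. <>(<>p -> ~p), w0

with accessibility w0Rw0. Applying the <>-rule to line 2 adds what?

a fresh world w1 with w0Rw1, and <>p -> ~p at w1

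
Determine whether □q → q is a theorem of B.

Valid in B

Tableau for the negation ¬(□q → q):
1. ¬(□q → q), 0
2. □q, 0
3. ¬q, 0
4. q, 0
Accessibility: 0R0
Branch closes: q and ¬q both at 0.
Every branch of the negation's tableau closes; the branch above is one of them.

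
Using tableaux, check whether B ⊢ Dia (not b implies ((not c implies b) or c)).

Invalid (countermodel exists)

Tableau for the negation not Dia (not b implies ((not c implies b) or c)):
1. not Dia (not b implies ((not c implies b) or c)), 0
2. not (not b implies ((not c implies b) or c)), 0
3. not b, 0
4. not ((not c implies b) or c), 0
5. not (not c implies b), 0
6. not c, 0
Accessibility: 0R0
The negation has an open branch (countermodel exists).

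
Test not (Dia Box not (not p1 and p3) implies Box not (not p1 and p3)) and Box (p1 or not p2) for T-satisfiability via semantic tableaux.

1. not (Dia Box not (not p1 and p3) implies Box not (not p1 and p3)) and Box (p1 or not p2), u
2. not (Dia Box not (not p1 and p3) implies Box not (not p1 and p3)), u
3. Box (p1 or not p2), u
4. Dia Box not (not p1 and p3), u
5. not Box not (not p1 and p3), u
6. p1 or not p2, u
7. not p2, u
8. Box not (not p1 and p3), v
9. p1 or not p2, v
10. not (not p1 and p3), v
11. not p2, v
12. not p3, v
13. not p1 and p3, w
14. not p1, w
15. p3, w
16. p1 or not p2, w
17. not p2, w
Accessibility: uRu, uRv, uRw, vRv, wRw

Satisfiable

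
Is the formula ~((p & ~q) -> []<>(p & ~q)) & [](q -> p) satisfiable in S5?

1. ~((p & ~q) -> []<>(p & ~q)) & [](q -> p), 0
2. ~((p & ~q) -> []<>(p & ~q)), 0
3. [](q -> p), 0
4. p & ~q, 0
5. ~[]<>(p & ~q), 0
6. p, 0
7. ~q, 0
8. q -> p, 0
9. ~<>(p & ~q), 1
10. q -> p, 1
11. ~(p & ~q), 0
12. ~(p & ~q), 1
13. p, 1
14. q, 0
Accessibility: 0R0, 0R1, 1R0, 1R1
Branch closes: q and ~q both at 0.
All branches of the tableau close; one closing branch shown above.

No, unsatisfiable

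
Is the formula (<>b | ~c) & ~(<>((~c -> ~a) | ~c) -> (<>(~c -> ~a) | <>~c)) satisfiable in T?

1. (<>b | ~c) & ~(<>((~c -> ~a) | ~c) -> (<>(~c -> ~a) | <>~c)), w0
2. <>b | ~c, w0
3. ~(<>((~c -> ~a) | ~c) -> (<>(~c -> ~a) | <>~c)), w0
4. <>((~c -> ~a) | ~c), w0
5. ~(<>(~c -> ~a) | <>~c), w0
6. ~<>(~c -> ~a), w0
7. ~<>~c, w0
8. ~(~c -> ~a), w0
9. ~c, w0
10. a, w0
11. c, w0
Accessibility: w0Rw0
Branch closes: c and ~c both at w0.
(One branch shown.) All branches close.

No, unsatisfiable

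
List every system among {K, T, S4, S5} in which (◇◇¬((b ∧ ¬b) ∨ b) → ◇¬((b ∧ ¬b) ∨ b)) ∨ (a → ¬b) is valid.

S4, S5

S4-tableau for the negation ¬((◇◇¬((b ∧ ¬b) ∨ b) → ◇¬((b ∧ ¬b) ∨ b)) ∨ (a → ¬b)):
1. ¬((◇◇¬((b ∧ ¬b) ∨ b) → ◇¬((b ∧ ¬b) ∨ b)) ∨ (a → ¬b)), w0
2. ¬(◇◇¬((b ∧ ¬b) ∨ b) → ◇¬((b ∧ ¬b) ∨ b)), w0
3. ¬(a → ¬b), w0
4. ◇◇¬((b ∧ ¬b) ∨ b), w0
5. ¬◇¬((b ∧ ¬b) ∨ b), w0
6. a, w0
7. b, w0
8. (b ∧ ¬b) ∨ b, w0
9. ◇¬((b ∧ ¬b) ∨ b), w1
10. (b ∧ ¬b) ∨ b, w1
11. b, w1
12. ¬((b ∧ ¬b) ∨ b), w2
13. ¬(b ∧ ¬b), w2
14. ¬b, w2
15. (b ∧ ¬b) ∨ b, w2
16. b ∧ ¬b, w2
17. b, w2
Accessibility: w0Rw0, w0Rw1, w0Rw2, w1Rw1, w1Rw2, w2Rw2
Branch closes: b and ¬b both at w2.
Every branch closes (one shown): valid in S4, hence also in S5 (every theorem of S4 is a theorem of S5).
T-tableau for the negation ¬((◇◇¬((b ∧ ¬b) ∨ b) → ◇¬((b ∧ ¬b) ∨ b)) ∨ (a → ¬b)):
1. ¬((◇◇¬((b ∧ ¬b) ∨ b) → ◇¬((b ∧ ¬b) ∨ b)) ∨ (a → ¬b)), w0
2. ¬(◇◇¬((b ∧ ¬b) ∨ b) → ◇¬((b ∧ ¬b) ∨ b)), w0
3. ¬(a → ¬b), w0
4. ◇◇¬((b ∧ ¬b) ∨ b), w0
5. ¬◇¬((b ∧ ¬b) ∨ b), w0
6. a, w0
7. b, w0
8. (b ∧ ¬b) ∨ b, w0
9. ◇¬((b ∧ ¬b) ∨ b), w1
10. (b ∧ ¬b) ∨ b, w1
11. b, w1
12. ¬((b ∧ ¬b) ∨ b), w2
13. ¬(b ∧ ¬b), w2
14. ¬b, w2
Accessibility: w0Rw0, w0Rw1, w1Rw1, w1Rw2, w2Rw2
Complete open branch: countermodel on a T-frame, so not valid in T, nor in K (the same frame is also a K-frame).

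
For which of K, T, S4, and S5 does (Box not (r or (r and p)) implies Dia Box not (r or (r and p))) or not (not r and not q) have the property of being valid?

T, S4, S5

T-tableau for the negation not ((Box not (r or (r and p)) implies Dia Box not (r or (r and p))) or not (not r and not q)):
1. not ((Box not (r or (r and p)) implies Dia Box not (r or (r and p))) or not (not r and not q)), w0
2. not (Box not (r or (r and p)) implies Dia Box not (r or (r and p))), w0   [neg-or-rule on 1]
3. not r and not q, w0   [neg-or-rule on 1]
4. Box not (r or (r and p)), w0   [neg-implies-rule on 2]
5. not Dia Box not (r or (r and p)), w0   [neg-implies-rule on 2]
6. not r, w0   [and-rule on 3]
7. not q, w0   [and-rule on 3]
8. not (r or (r and p)), w0   [Box-rule on 4 via w0Rw0]
9. not (r and p), w0   [neg-or-rule on 8]
10. not Box not (r or (r and p)), w0   [neg-Dia-rule on 5 via w0Rw0]
11. not p, w0   [neg-and-rule on 9 (branches; this branch)]
12. r or (r and p), w1   [neg-Box-rule on 10: fresh world w1, w0Rw1]
13. not (r or (r and p)), w1   [Box-rule on 4 via w0Rw1]
14. not r, w1   [neg-or-rule on 13]
15. not (r and p), w1   [neg-or-rule on 13]
16. not Box not (r or (r and p)), w1   [neg-Dia-rule on 5 via w0Rw1]
17. r and p, w1   [or-rule on 12 (branches; this branch)]
18. r, w1   [and-rule on 17]
19. p, w1   [and-rule on 17]
Accessibility: w0Rw0, w0Rw1, w1Rw1
Branch closes: r and not r both at w1.
Every branch closes (one shown): valid in T, hence also in S4, S5 (every theorem of T is a theorem of S4 and S5).
K-tableau for the negation not ((Box not (r or (r and p)) implies Dia Box not (r or (r and p))) or not (not r and not q)):
1. not ((Box not (r or (r and p)) implies Dia Box not (r or (r and p))) or not (not r and not q)), w0
2. not (Box not (r or (r and p)) implies Dia Box not (r or (r and p))), w0   [neg-or-rule on 1]
3. not r and not q, w0   [neg-or-rule on 1]
4. Box not (r or (r and p)), w0   [neg-implies-rule on 2]
5. not Dia Box not (r or (r and p)), w0   [neg-implies-rule on 2]
6. not r, w0   [and-rule on 3]
7. not q, w0   [and-rule on 3]
Complete open branch: countermodel on a K-frame, so not valid in K.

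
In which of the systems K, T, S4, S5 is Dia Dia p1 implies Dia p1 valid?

T-tableau for the negation not (Dia Dia p1 implies Dia p1):
1. not (Dia Dia p1 implies Dia p1), u
2. Dia Dia p1, u
3. not Dia p1, u
4. not p1, u
5. Dia p1, v
6. not p1, v
7. p1, w
Accessibility: uRu, uRv, vRv, vRw, wRw
Complete open branch: countermodel on a T-frame, so not valid in T, nor in K (the same frame is also a K-frame).
S4-tableau for the negation not (Dia Dia p1 implies Dia p1):
1. not (Dia Dia p1 implies Dia p1), u
2. Dia Dia p1, u
3. not Dia p1, u
4. not p1, u
5. Dia p1, v
6. not p1, v
7. p1, w
8. not p1, w
Accessibility: uRu, uRv, uRw, vRv, vRw, wRw
Branch closes: p1 and not p1 both at w.
Every branch closes (one shown): valid in S4, hence also in S5 (every theorem of S4 is a theorem of S5).

S4, S5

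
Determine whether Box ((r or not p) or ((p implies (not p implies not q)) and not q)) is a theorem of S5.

Invalid (countermodel exists)

Tableau for the negation not Box ((r or not p) or ((p implies (not p implies not q)) and not q)):
1. not Box ((r or not p) or ((p implies (not p implies not q)) and not q)), 0
2. not ((r or not p) or ((p implies (not p implies not q)) and not q)), 1   [neg-Box-rule on 1: fresh world 1, 0R1]
3. not (r or not p), 1   [neg-or-rule on 2]
4. not ((p implies (not p implies not q)) and not q), 1   [neg-or-rule on 2]
5. not r, 1   [neg-or-rule on 3]
6. p, 1   [neg-or-rule on 3]
7. q, 1   [neg-and-rule on 4 (branches; this branch)]
Accessibility: 0R0, 0R1, 1R0, 1R1
The negation has an open branch (countermodel exists).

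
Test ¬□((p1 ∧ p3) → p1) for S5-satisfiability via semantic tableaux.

No, unsatisfiable

1. ¬□((p1 ∧ p3) → p1), 0
2. ¬((p1 ∧ p3) → p1), 1
3. p1 ∧ p3, 1
4. ¬p1, 1
5. p1, 1
6. p3, 1
Accessibility: 0R0, 0R1, 1R0, 1R1
Branch closes: p1 and ¬p1 both at 1.
(One branch shown.) All branches close.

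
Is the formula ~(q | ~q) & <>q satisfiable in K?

Unsatisfiable

1. ~(q | ~q) & <>q, 0
2. ~(q | ~q), 0
3. <>q, 0
4. ~q, 0
5. q, 0
Branch closes: q and ~q both at 0.
(One branch shown.) All branches close.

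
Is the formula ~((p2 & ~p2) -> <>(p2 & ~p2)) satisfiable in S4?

Unsatisfiable

1. ~((p2 & ~p2) -> <>(p2 & ~p2)), u
2. p2 & ~p2, u
3. ~<>(p2 & ~p2), u
4. p2, u
5. ~p2, u
Accessibility: uRu
Branch closes: p2 and ~p2 both at u.
(One branch shown.) All branches close.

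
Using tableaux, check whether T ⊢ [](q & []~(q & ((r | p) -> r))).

Not valid

Tableau for the negation ~[](q & []~(q & ((r | p) -> r))):
1. ~[](q & []~(q & ((r | p) -> r))), w0
2. ~(q & []~(q & ((r | p) -> r))), w1   [~[]-rule on 1: fresh world w1, w0Rw1]
3. ~[]~(q & ((r | p) -> r)), w1   [~&-rule on 2 (branches; this branch)]
4. q & ((r | p) -> r), w2   [~[]-rule on 3: fresh world w2, w1Rw2]
5. q, w2   [&-rule on 4]
6. (r | p) -> r, w2   [&-rule on 4]
7. r, w2   [->-rule on 6 (branches; this branch)]
Accessibility: w0Rw0, w0Rw1, w1Rw1, w1Rw2, w2Rw2
The negation has an open branch (countermodel exists).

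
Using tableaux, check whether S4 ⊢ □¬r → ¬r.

Tableau for the negation ¬(□¬r → ¬r):
1. ¬(□¬r → ¬r), 0
2. □¬r, 0
3. r, 0
4. ¬r, 0
Accessibility: 0R0
Branch closes: r and ¬r both at 0.
Every branch of the negation's tableau closes; the branch above is one of them.

Yes, valid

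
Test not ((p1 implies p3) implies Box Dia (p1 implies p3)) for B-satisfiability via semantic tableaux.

Unsatisfiable

1. not ((p1 implies p3) implies Box Dia (p1 implies p3)), 0
2. p1 implies p3, 0   [neg-implies-rule on 1]
3. not Box Dia (p1 implies p3), 0   [neg-implies-rule on 1]
4. p3, 0   [implies-rule on 2 (branches; this branch)]
5. not Dia (p1 implies p3), 1   [neg-Box-rule on 3: fresh world 1, 0R1]
6. not (p1 implies p3), 0   [neg-Dia-rule on 5 via 1R0]
7. p1, 0   [neg-implies-rule on 6]
8. not p3, 0   [neg-implies-rule on 6]
Accessibility: 0R0, 0R1, 1R0, 1R1
Branch closes: p3 and not p3 both at 0.
All branches of the tableau close; one closing branch shown above.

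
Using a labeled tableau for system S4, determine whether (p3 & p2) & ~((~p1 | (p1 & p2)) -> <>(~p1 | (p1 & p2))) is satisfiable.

1. (p3 & p2) & ~((~p1 | (p1 & p2)) -> <>(~p1 | (p1 & p2))), 0
2. p3 & p2, 0
3. ~((~p1 | (p1 & p2)) -> <>(~p1 | (p1 & p2))), 0
4. p3, 0
5. p2, 0
6. ~p1 | (p1 & p2), 0
7. ~<>(~p1 | (p1 & p2)), 0
8. ~(~p1 | (p1 & p2)), 0
9. p1, 0
10. ~(p1 & p2), 0
11. p1 & p2, 0
12. ~p2, 0
Accessibility: 0R0
Branch closes: p2 and ~p2 both at 0.
Every branch closes; the branch above is one of them.

No, unsatisfiable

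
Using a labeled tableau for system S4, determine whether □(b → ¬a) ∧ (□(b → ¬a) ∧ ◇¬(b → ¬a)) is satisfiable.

No, unsatisfiable

1. □(b → ¬a) ∧ (□(b → ¬a) ∧ ◇¬(b → ¬a)), 0
2. □(b → ¬a), 0   [∧-rule on 1]
3. □(b → ¬a) ∧ ◇¬(b → ¬a), 0   [∧-rule on 1]
4. ◇¬(b → ¬a), 0   [∧-rule on 3]
5. b → ¬a, 0   [□-rule on 2 via 0R0]
6. ¬a, 0   [→-rule on 5 (branches; this branch)]
7. ¬(b → ¬a), 1   [◇-rule on 4: fresh world 1, 0R1]
8. b, 1   [¬→-rule on 7]
9. a, 1   [¬→-rule on 7]
10. b → ¬a, 1   [□-rule on 2 via 0R1]
11. ¬a, 1   [→-rule on 10 (branches; this branch)]
Accessibility: 0R0, 0R1, 1R1
Branch closes: a and ¬a both at 1.
Every branch closes; the branch above is one of them.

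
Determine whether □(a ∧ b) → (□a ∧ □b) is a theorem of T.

Tableau for the negation ¬(□(a ∧ b) → (□a ∧ □b)):
1. ¬(□(a ∧ b) → (□a ∧ □b)), w0
2. □(a ∧ b), w0
3. ¬(□a ∧ □b), w0
4. a ∧ b, w0
5. a, w0
6. b, w0
7. ¬□b, w0
8. ¬b, w1
9. a ∧ b, w1
10. a, w1
11. b, w1
Accessibility: w0Rw0, w0Rw1, w1Rw1
Branch closes: b and ¬b both at w1.
All branches of the negation close; one closing branch shown above.

Valid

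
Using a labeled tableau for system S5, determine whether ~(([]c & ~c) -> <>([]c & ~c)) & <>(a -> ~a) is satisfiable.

1. ~(([]c & ~c) -> <>([]c & ~c)) & <>(a -> ~a), w0
2. ~(([]c & ~c) -> <>([]c & ~c)), w0
3. <>(a -> ~a), w0
4. []c & ~c, w0
5. ~<>([]c & ~c), w0
6. []c, w0
7. ~c, w0
8. ~([]c & ~c), w0
9. c, w0
Accessibility: w0Rw0
Branch closes: c and ~c both at w0.
(One branch shown.) All branches close.

Unsatisfiable (every branch closes)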